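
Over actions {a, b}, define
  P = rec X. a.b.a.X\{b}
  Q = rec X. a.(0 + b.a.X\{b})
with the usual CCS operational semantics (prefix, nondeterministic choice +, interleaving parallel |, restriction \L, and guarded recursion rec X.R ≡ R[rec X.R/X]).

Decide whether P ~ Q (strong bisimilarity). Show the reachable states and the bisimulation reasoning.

LTS(P): 5 reachable states
  s0 = rec X. a.b.a.X\{b} :: --a--▸ s1
  s1 = b.a.(rec X. a.b.a.X\{b})\{b} :: --b--▸ s2
  s2 = a.(rec X. a.b.a.X\{b})\{b} :: --a--▸ s3
  s3 = (rec X. a.b.a.X\{b})\{b} :: --a--▸ s4
  s4 = (b.a.(rec X. a.b.a.X\{b})\{b})\{b} :: stopped
LTS(Q): 5 reachable states
  t0 = rec X. a.(0 + b.a.X\{b}) :: --a--▸ t1
  t1 = 0 + b.a.(rec X. a.(0 + b.a.X\{b}))\{b} :: --b--▸ t2
  t2 = a.(rec X. a.(0 + b.a.X\{b}))\{b} :: --a--▸ t3
  t3 = (rec X. a.(0 + b.a.X\{b}))\{b} :: --a--▸ t4
  t4 = (0 + b.a.(rec X. a.(0 + b.a.X\{b}))\{b})\{b} :: stopped
Coarsest stable partition (strong bisimilarity classes):
  B0 = {s0, t0}
  B1 = {s1, t1}
  B2 = {s2, t2}
  B3 = {s3, t3}
  B4 = {s4, t4}
s0 ∈ B0, t0 ∈ B0 → same block

YES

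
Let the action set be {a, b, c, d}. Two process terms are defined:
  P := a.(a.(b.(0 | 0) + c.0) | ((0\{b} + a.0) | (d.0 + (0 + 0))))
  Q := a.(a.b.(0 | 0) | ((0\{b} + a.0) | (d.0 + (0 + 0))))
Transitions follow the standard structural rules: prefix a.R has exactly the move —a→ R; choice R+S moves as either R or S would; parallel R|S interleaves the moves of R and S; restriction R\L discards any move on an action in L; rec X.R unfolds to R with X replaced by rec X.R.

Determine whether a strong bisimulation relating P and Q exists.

P's transition system — 17 states:
  u0 = a.(a.(b.(0 | 0) + c.0) | ((0\{b} + a.0) | (d.0 + (0 + 0)))) :: ··a··> u1
  u1 = a.(b.(0 | 0) + c.0) | ((0\{b} + a.0) | (d.0 + (0 + 0))) :: ··a··> u2, ··a··> u3, ··d··> u4
  u2 = (b.(0 | 0) + c.0) | ((0\{b} + a.0) | (d.0 + (0 + 0))) :: ··a··> u5, ··b··> u6, ··c··> u7, ··d··> u8
  u3 = a.(b.(0 | 0) + c.0) | (0 | (d.0 + (0 + 0))) :: ··a··> u5, ··d··> u9
  u4 = a.(b.(0 | 0) + c.0) | ((0\{b} + a.0) | 0) :: ··a··> u8, ··a··> u9
  u5 = (b.(0 | 0) + c.0) | (0 | (d.0 + (0 + 0))) :: ··b··> u10, ··c··> u11, ··d··> u12
  u6 = 0 | 0 | ((0\{b} + a.0) | (d.0 + (0 + 0))) :: ··a··> u10, ··d··> u13
  u7 = 0 | ((0\{b} + a.0) | (d.0 + (0 + 0))) :: ··a··> u11, ··d··> u14
  u8 = (b.(0 | 0) + c.0) | ((0\{b} + a.0) | 0) :: ··a··> u12, ··b··> u13, ··c··> u14
  u9 = a.(b.(0 | 0) + c.0) | (0 | 0) :: ··a··> u12
  u10 = 0 | 0 | (0 | (d.0 + (0 + 0))) :: ··d··> u15
  u11 = 0 | (0 | (d.0 + (0 + 0))) :: ··d··> u16
  u12 = (b.(0 | 0) + c.0) | (0 | 0) :: ··b··> u15, ··c··> u16
  u13 = 0 | 0 | ((0\{b} + a.0) | 0) :: ··a··> u15
  u14 = 0 | ((0\{b} + a.0) | 0) :: ··a··> u16
  u15 = 0 | 0 | (0 | 0) :: deadlocked
  u16 = 0 | (0 | 0) :: deadlocked
Q's transition system — 13 states:
  v0 = a.(a.b.(0 | 0) | ((0\{b} + a.0) | (d.0 + (0 + 0)))) :: ··a··> v1
  v1 = a.b.(0 | 0) | ((0\{b} + a.0) | (d.0 + (0 + 0))) :: ··a··> v2, ··a··> v3, ··d··> v4
  v2 = a.b.(0 | 0) | (0 | (d.0 + (0 + 0))) :: ··a··> v5, ··d··> v6
  v3 = b.(0 | 0) | ((0\{b} + a.0) | (d.0 + (0 + 0))) :: ··a··> v5, ··b··> v7, ··d··> v8
  v4 = a.b.(0 | 0) | ((0\{b} + a.0) | 0) :: ··a··> v6, ··a··> v8
  v5 = b.(0 | 0) | (0 | (d.0 + (0 + 0))) :: ··b··> v9, ··d··> v10
  v6 = a.b.(0 | 0) | (0 | 0) :: ··a··> v10
  v7 = 0 | 0 | ((0\{b} + a.0) | (d.0 + (0 + 0))) :: ··a··> v9, ··d··> v11
  v8 = b.(0 | 0) | ((0\{b} + a.0) | 0) :: ··a··> v10, ··b··> v11
  v9 = 0 | 0 | (0 | (d.0 + (0 + 0))) :: ··d··> v12
  v10 = b.(0 | 0) | (0 | 0) :: ··b··> v12
  v11 = 0 | 0 | ((0\{b} + a.0) | 0) :: ··a··> v12
  v12 = 0 | 0 | (0 | 0) :: deadlocked
Partition-refinement fixed point:
  B0 = {u0}
  B1 = {u1}
  B2 = {u4}
  B3 = {u8}
  B4 = {u13, u14, v11}
  B5 = {u15, u16, v12}
  B6 = {u12}
  B7 = {u9}
  B8 = {u3}
  B9 = {u5}
  B10 = {u10, u11, v9}
  B11 = {u2}
  B12 = {u6, u7, v7}
  B13 = {v0}
  B14 = {v1}
  B15 = {v4}
  B16 = {v6}
  B17 = {v10}
  B18 = {v8}
  B19 = {v2}
  B20 = {v5}
  B21 = {v3}
u0 ∈ B0, v0 ∈ B13 → different blocks

P ≁ Q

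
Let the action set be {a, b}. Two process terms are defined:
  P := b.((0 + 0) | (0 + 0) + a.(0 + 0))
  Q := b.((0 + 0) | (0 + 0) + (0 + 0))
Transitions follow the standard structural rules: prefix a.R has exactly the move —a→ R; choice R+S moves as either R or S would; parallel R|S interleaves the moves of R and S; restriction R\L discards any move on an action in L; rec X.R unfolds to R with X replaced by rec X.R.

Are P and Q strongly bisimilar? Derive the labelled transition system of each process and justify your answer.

P's transition system — 3 states:
  p0 = b.((0 + 0) | (0 + 0) + a.(0 + 0)) | ··b··> p1
  p1 = (0 + 0) | (0 + 0) + a.(0 + 0) | ··a··> p2
  p2 = 0 + 0 | deadlocked
Q's transition system — 2 states:
  q0 = b.((0 + 0) | (0 + 0) + (0 + 0)) | ··b··> q1
  q1 = (0 + 0) | (0 + 0) + (0 + 0) | deadlocked
Coarsest stable partition (strong bisimilarity classes):
  B0 = {p0}
  B1 = {p1}
  B2 = {p2, q1}
  B3 = {q0}
p0 ∈ B0, q0 ∈ B3 → different blocks

NO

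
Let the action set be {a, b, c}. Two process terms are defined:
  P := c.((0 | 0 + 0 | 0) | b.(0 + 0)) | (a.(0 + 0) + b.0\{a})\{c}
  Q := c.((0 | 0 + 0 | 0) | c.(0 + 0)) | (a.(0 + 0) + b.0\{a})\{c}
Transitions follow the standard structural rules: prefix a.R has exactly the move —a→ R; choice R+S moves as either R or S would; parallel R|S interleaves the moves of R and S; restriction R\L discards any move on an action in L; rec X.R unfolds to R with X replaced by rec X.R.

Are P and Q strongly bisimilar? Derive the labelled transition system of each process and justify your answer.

Reachable graph of P (9 states):
  p0 = c.((0 | 0 + 0 | 0) | b.(0 + 0)) | (a.(0 + 0) + b.0\{a})\{c} → -a-> p1, -b-> p2, -c-> p3
  p1 = c.((0 | 0 + 0 | 0) | b.(0 + 0)) | (0 + 0)\{c} → -c-> p4
  p2 = c.((0 | 0 + 0 | 0) | b.(0 + 0)) | 0\{a}\{c} → -c-> p5
  p3 = (0 | 0 + 0 | 0) | b.(0 + 0) | (a.(0 + 0) + b.0\{a})\{c} → -a-> p4, -b-> p5, -b-> p6
  p4 = (0 | 0 + 0 | 0) | b.(0 + 0) | (0 + 0)\{c} → -b-> p7
  p5 = (0 | 0 + 0 | 0) | b.(0 + 0) | 0\{a}\{c} → -b-> p8
  p6 = (0 | 0 + 0 | 0) | (0 + 0) | (a.(0 + 0) + b.0\{a})\{c} → -a-> p7, -b-> p8
  p7 = (0 | 0 + 0 | 0) | (0 + 0) | (0 + 0)\{c} → (no moves)
  p8 = (0 | 0 + 0 | 0) | (0 + 0) | 0\{a}\{c} → (no moves)
Reachable graph of Q (9 states):
  q0 = c.((0 | 0 + 0 | 0) | c.(0 + 0)) | (a.(0 + 0) + b.0\{a})\{c} → -a-> q1, -b-> q2, -c-> q3
  q1 = c.((0 | 0 + 0 | 0) | c.(0 + 0)) | (0 + 0)\{c} → -c-> q4
  q2 = c.((0 | 0 + 0 | 0) | c.(0 + 0)) | 0\{a}\{c} → -c-> q5
  q3 = (0 | 0 + 0 | 0) | c.(0 + 0) | (a.(0 + 0) + b.0\{a})\{c} → -a-> q4, -b-> q5, -c-> q6
  q4 = (0 | 0 + 0 | 0) | c.(0 + 0) | (0 + 0)\{c} → -c-> q7
  q5 = (0 | 0 + 0 | 0) | c.(0 + 0) | 0\{a}\{c} → -c-> q8
  q6 = (0 | 0 + 0 | 0) | (0 + 0) | (a.(0 + 0) + b.0\{a})\{c} → -a-> q7, -b-> q8
  q7 = (0 | 0 + 0 | 0) | (0 + 0) | (0 + 0)\{c} → (no moves)
  q8 = (0 | 0 + 0 | 0) | (0 + 0) | 0\{a}\{c} → (no moves)
Partition-refinement fixed point:
  B0 = {p0}
  B1 = {p3}
  B2 = {p4, p5}
  B3 = {p7, p8, q7, q8}
  B4 = {p6, q6}
  B5 = {p1, p2}
  B6 = {q0}
  B7 = {q3}
  B8 = {q4, q5}
  B9 = {q1, q2}
p0 ∈ B0, q0 ∈ B6 → different blocks

not bisimilar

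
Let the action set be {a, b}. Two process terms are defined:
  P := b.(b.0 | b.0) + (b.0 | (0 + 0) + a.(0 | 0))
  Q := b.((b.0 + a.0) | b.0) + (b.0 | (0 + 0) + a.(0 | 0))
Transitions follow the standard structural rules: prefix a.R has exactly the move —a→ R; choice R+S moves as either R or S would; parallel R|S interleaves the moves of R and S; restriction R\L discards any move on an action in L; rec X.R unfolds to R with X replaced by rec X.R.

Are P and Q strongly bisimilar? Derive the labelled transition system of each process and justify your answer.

not bisimilar

LTS(P): 6 reachable states
  s0 = b.(b.0 | b.0) + (b.0 | (0 + 0) + a.(0 | 0)) has moves -a-> s1, -b-> s2, -b-> s3
  s1 = 0 | 0 has moves (no moves)
  s2 = 0 | (0 + 0) has moves (no moves)
  s3 = b.0 | b.0 has moves -b-> s4, -b-> s5
  s4 = 0 | b.0 has moves -b-> s1
  s5 = b.0 | 0 has moves -b-> s1
LTS(Q): 6 reachable states
  t0 = b.((b.0 + a.0) | b.0) + (b.0 | (0 + 0) + a.(0 | 0)) has moves -a-> t1, -b-> t2, -b-> t3
  t1 = 0 | 0 has moves (no moves)
  t2 = (b.0 + a.0) | b.0 has moves -a-> t4, -b-> t4, -b-> t5
  t3 = 0 | (0 + 0) has moves (no moves)
  t4 = 0 | b.0 has moves -b-> t1
  t5 = (b.0 + a.0) | 0 has moves -a-> t1, -b-> t1
Bisimilarity quotient blocks:
  B0 = {s0}
  B1 = {s1, s2, t1, t3}
  B2 = {s3}
  B3 = {s4, s5, t4}
  B4 = {t0}
  B5 = {t2}
  B6 = {t5}
s0 ∈ B0, t0 ∈ B4 → different blocks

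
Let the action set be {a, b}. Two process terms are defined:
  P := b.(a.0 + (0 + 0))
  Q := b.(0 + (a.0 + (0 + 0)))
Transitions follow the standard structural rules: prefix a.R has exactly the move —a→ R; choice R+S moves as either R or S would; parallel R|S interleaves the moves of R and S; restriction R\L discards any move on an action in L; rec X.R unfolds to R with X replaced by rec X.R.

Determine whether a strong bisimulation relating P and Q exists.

Reachable graph of P (3 states):
  m0 = b.(a.0 + (0 + 0)) has moves —b→ m1
  m1 = a.0 + (0 + 0) has moves —a→ m2
  m2 = 0 has moves stopped
Reachable graph of Q (3 states):
  n0 = b.(0 + (a.0 + (0 + 0))) has moves —b→ n1
  n1 = 0 + (a.0 + (0 + 0)) has moves —a→ n2
  n2 = 0 has moves stopped
Partition-refinement fixed point:
  B0 = {m0, n0}
  B1 = {m1, n1}
  B2 = {m2, n2}
m0 ∈ B0, n0 ∈ B0 → same block

bisimilar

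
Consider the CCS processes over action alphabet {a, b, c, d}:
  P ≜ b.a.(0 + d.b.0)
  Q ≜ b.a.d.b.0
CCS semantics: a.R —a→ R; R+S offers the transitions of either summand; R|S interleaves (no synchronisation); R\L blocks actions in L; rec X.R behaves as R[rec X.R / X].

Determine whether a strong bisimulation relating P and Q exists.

YES

P's transition system — 5 states:
  p0 = b.a.(0 + d.b.0) | -b-> p1
  p1 = a.(0 + d.b.0) | -a-> p2
  p2 = 0 + d.b.0 | -d-> p3
  p3 = b.0 | -b-> p4
  p4 = 0 | ∅
Q's transition system — 5 states:
  q0 = b.a.d.b.0 | -b-> q1
  q1 = a.d.b.0 | -a-> q2
  q2 = d.b.0 | -d-> q3
  q3 = b.0 | -b-> q4
  q4 = 0 | ∅
Bisimilarity quotient blocks:
  B0 = {p0, q0}
  B1 = {p1, q1}
  B2 = {p2, q2}
  B3 = {p3, q3}
  B4 = {p4, q4}
p0 ∈ B0, q0 ∈ B0 → same block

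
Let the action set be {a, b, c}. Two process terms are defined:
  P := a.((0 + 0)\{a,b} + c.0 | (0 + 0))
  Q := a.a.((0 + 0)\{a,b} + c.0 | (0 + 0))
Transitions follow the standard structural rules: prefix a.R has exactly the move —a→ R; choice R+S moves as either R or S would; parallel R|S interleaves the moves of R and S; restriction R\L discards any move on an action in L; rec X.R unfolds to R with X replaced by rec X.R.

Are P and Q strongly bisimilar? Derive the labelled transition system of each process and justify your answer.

P's transition system — 3 states:
  m0 = a.((0 + 0)\{a,b} + c.0 | (0 + 0)) has moves --a--▸ m1
  m1 = (0 + 0)\{a,b} + c.0 | (0 + 0) has moves --c--▸ m2
  m2 = 0 | (0 + 0) has moves ∅
Q's transition system — 4 states:
  n0 = a.a.((0 + 0)\{a,b} + c.0 | (0 + 0)) has moves --a--▸ n1
  n1 = a.((0 + 0)\{a,b} + c.0 | (0 + 0)) has moves --a--▸ n2
  n2 = (0 + 0)\{a,b} + c.0 | (0 + 0) has moves --c--▸ n3
  n3 = 0 | (0 + 0) has moves ∅
Partition-refinement fixed point:
  B0 = {m0, n1}
  B1 = {m1, n2}
  B2 = {m2, n3}
  B3 = {n0}
m0 ∈ B0, n0 ∈ B3 → different blocks

NO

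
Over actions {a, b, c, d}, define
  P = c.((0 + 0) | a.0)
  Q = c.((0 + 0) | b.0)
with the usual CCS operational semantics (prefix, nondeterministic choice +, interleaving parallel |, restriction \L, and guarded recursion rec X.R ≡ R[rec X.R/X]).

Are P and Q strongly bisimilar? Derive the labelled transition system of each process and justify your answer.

P's transition system — 3 states:
  p0 = c.((0 + 0) | a.0) | —c→ p1
  p1 = (0 + 0) | a.0 | —a→ p2
  p2 = (0 + 0) | 0 | ∅
Q's transition system — 3 states:
  q0 = c.((0 + 0) | b.0) | —c→ q1
  q1 = (0 + 0) | b.0 | —b→ q2
  q2 = (0 + 0) | 0 | ∅
Partition-refinement fixed point:
  B0 = {p0}
  B1 = {p1}
  B2 = {p2, q2}
  B3 = {q0}
  B4 = {q1}
p0 ∈ B0, q0 ∈ B3 → different blocks

not bisimilar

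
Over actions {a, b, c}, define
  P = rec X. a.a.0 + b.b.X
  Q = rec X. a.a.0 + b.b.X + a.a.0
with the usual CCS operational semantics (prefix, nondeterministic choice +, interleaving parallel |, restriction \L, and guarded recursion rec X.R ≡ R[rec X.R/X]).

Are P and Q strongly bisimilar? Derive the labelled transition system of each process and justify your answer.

Reachable graph of P (4 states):
  u0 = rec X. a.a.0 + b.b.X ⊢ -a-> u1, -b-> u2
  u1 = a.0 ⊢ -a-> u3
  u2 = b.(rec X. a.a.0 + b.b.X) ⊢ -b-> u0
  u3 = 0 ⊢ ∅
Reachable graph of Q (4 states):
  v0 = rec X. a.a.0 + b.b.X + a.a.0 ⊢ -a-> v1, -b-> v2
  v1 = a.0 ⊢ -a-> v3
  v2 = b.(rec X. a.a.0 + b.b.X + a.a.0) ⊢ -b-> v0
  v3 = 0 ⊢ ∅
Bisimilarity quotient blocks:
  B0 = {u0, v0}
  B1 = {u2, v2}
  B2 = {u1, v1}
  B3 = {u3, v3}
u0 ∈ B0, v0 ∈ B0 → same block

P ~ Q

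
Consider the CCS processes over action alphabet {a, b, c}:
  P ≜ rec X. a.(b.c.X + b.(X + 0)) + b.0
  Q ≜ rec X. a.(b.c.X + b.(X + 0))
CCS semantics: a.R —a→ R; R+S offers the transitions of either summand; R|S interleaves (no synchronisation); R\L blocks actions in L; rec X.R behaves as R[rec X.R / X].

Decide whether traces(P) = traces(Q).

NO — witness ⟨b⟩

Reachable graph of P (5 states):
  p0 = rec X. a.(b.c.X + b.(X + 0)) + b.0 has moves --a--▸ p1, --b--▸ p2
  p1 = b.c.(rec X. a.(b.c.X + b.(X + 0)) + b.0) + b.((rec X. a.(b.c.X + b.(X + 0)) + b.0) + 0) has moves --b--▸ p3, --b--▸ p4
  p2 = 0 has moves ∅
  p3 = (rec X. a.(b.c.X + b.(X + 0)) + b.0) + 0 has moves --a--▸ p1, --b--▸ p2
  p4 = c.(rec X. a.(b.c.X + b.(X + 0)) + b.0) has moves --c--▸ p0
Reachable graph of Q (4 states):
  q0 = rec X. a.(b.c.X + b.(X + 0)) has moves --a--▸ q1
  q1 = b.c.(rec X. a.(b.c.X + b.(X + 0))) + b.((rec X. a.(b.c.X + b.(X + 0))) + 0) has moves --b--▸ q2, --b--▸ q3
  q2 = (rec X. a.(b.c.X + b.(X + 0))) + 0 has moves --a--▸ q1
  q3 = c.(rec X. a.(b.c.X + b.(X + 0))) has moves --c--▸ q0
Run σ = ⟨b⟩ on P: start {p0}
  after b @ step 1: {p2}
  — P admits the full trace.
Run σ = ⟨b⟩ on Q: start {q0}
  after b @ step 1: ∅ (Q stuck)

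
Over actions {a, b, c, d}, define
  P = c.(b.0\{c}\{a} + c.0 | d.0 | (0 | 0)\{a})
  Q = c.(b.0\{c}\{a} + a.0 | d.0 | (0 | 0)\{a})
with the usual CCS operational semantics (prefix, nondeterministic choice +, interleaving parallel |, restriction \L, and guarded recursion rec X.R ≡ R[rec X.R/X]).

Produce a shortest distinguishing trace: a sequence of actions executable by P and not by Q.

cc

P's transition system — 6 states:
  p0 = c.(b.0\{c}\{a} + c.0 | d.0 | (0 | 0)\{a}) ⊢ --c--▸ p1
  p1 = b.0\{c}\{a} + c.0 | d.0 | (0 | 0)\{a} ⊢ --b--▸ p2, --c--▸ p3, --d--▸ p4
  p2 = 0\{c}\{a} ⊢ stopped
  p3 = 0 | d.0 | (0 | 0)\{a} ⊢ --d--▸ p5
  p4 = c.0 | 0 | (0 | 0)\{a} ⊢ --c--▸ p5
  p5 = 0 | 0 | (0 | 0)\{a} ⊢ stopped
Q's transition system — 6 states:
  q0 = c.(b.0\{c}\{a} + a.0 | d.0 | (0 | 0)\{a}) ⊢ --c--▸ q1
  q1 = b.0\{c}\{a} + a.0 | d.0 | (0 | 0)\{a} ⊢ --a--▸ q2, --b--▸ q3, --d--▸ q4
  q2 = 0 | d.0 | (0 | 0)\{a} ⊢ --d--▸ q5
  q3 = 0\{c}\{a} ⊢ stopped
  q4 = a.0 | 0 | (0 | 0)\{a} ⊢ --a--▸ q5
  q5 = 0 | 0 | (0 | 0)\{a} ⊢ stopped
Trace ⟨cc⟩ through P, begin at {p0}:
  [1] c ⇒ {p1}
  [2] c ⇒ {p3}
  P completes σ.
Trace ⟨cc⟩ through Q, begin at {q0}:
  [1] c ⇒ {q1}
  [2] c ⇒ ∅  — Q cannot continue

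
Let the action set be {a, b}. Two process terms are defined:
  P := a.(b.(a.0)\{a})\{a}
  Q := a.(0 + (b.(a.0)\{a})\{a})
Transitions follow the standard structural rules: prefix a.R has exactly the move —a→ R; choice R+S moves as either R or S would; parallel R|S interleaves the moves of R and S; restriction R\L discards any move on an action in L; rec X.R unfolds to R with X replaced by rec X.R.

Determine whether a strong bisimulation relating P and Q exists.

P ~ Q

Reachable graph of P (3 states):
  u0 = a.(b.(a.0)\{a})\{a} :: --a--▸ u1
  u1 = (b.(a.0)\{a})\{a} :: --b--▸ u2
  u2 = (a.0)\{a}\{a} :: ·
Reachable graph of Q (3 states):
  v0 = a.(0 + (b.(a.0)\{a})\{a}) :: --a--▸ v1
  v1 = 0 + (b.(a.0)\{a})\{a} :: --b--▸ v2
  v2 = (a.0)\{a}\{a} :: ·
Bisimilarity quotient blocks:
  B0 = {u0, v0}
  B1 = {u1, v1}
  B2 = {u2, v2}
u0 ∈ B0, v0 ∈ B0 → same block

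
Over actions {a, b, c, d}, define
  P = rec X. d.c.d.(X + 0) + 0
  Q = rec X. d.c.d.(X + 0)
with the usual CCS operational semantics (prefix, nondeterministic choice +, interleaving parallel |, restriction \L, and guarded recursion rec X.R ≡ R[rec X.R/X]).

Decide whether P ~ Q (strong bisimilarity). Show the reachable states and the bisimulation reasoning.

YES

P's transition system — 4 states:
  p0 = rec X. d.c.d.(X + 0) + 0 | -d-> p1
  p1 = c.d.((rec X. d.c.d.(X + 0) + 0) + 0) | -c-> p2
  p2 = d.((rec X. d.c.d.(X + 0) + 0) + 0) | -d-> p3
  p3 = (rec X. d.c.d.(X + 0) + 0) + 0 | -d-> p1
Q's transition system — 4 states:
  q0 = rec X. d.c.d.(X + 0) | -d-> q1
  q1 = c.d.((rec X. d.c.d.(X + 0)) + 0) | -c-> q2
  q2 = d.((rec X. d.c.d.(X + 0)) + 0) | -d-> q3
  q3 = (rec X. d.c.d.(X + 0)) + 0 | -d-> q1
Coarsest stable partition (strong bisimilarity classes):
  B0 = {p0, p3, q0, q3}
  B1 = {p1, q1}
  B2 = {p2, q2}
p0 ∈ B0, q0 ∈ B0 → same block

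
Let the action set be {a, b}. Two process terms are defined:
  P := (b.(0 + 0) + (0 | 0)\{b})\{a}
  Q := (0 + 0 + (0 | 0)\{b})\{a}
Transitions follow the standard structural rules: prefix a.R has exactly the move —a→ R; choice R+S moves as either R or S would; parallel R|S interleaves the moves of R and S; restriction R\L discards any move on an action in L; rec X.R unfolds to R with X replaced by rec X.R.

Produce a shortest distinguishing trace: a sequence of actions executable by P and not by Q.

b

Reachable graph of P (2 states):
  u0 = (b.(0 + 0) + (0 | 0)\{b})\{a} has moves —b→ u1
  u1 = (0 + 0)\{a} has moves ·
Reachable graph of Q (1 states):
  v0 = (0 + 0 + (0 | 0)\{b})\{a} has moves ·
Executing b from P (initial set {u0}):
  [1] b ⇒ {u1}
  — P admits the full trace.
Executing b from Q (initial set {v0}):
  [1] b ⇒ ∅  — Q cannot continue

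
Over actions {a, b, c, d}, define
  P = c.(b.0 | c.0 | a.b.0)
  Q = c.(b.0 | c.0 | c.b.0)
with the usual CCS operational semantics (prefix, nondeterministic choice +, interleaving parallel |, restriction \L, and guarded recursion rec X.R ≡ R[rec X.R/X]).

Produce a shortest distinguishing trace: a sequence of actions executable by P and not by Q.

LTS(P): 13 reachable states
  m0 = c.(b.0 | c.0 | a.b.0) | —c→ m1
  m1 = b.0 | c.0 | a.b.0 | —a→ m2, —b→ m3, —c→ m4
  m2 = b.0 | c.0 | b.0 | —b→ m5, —b→ m6, —c→ m7
  m3 = 0 | c.0 | a.b.0 | —a→ m5, —c→ m8
  m4 = b.0 | 0 | a.b.0 | —a→ m7, —b→ m8
  m5 = 0 | c.0 | b.0 | —b→ m9, —c→ m10
  m6 = b.0 | c.0 | 0 | —b→ m9, —c→ m11
  m7 = b.0 | 0 | b.0 | —b→ m10, —b→ m11
  m8 = 0 | 0 | a.b.0 | —a→ m10
  m9 = 0 | c.0 | 0 | —c→ m12
  m10 = 0 | 0 | b.0 | —b→ m12
  m11 = b.0 | 0 | 0 | —b→ m12
  m12 = 0 | 0 | 0 | ·
LTS(Q): 13 reachable states
  n0 = c.(b.0 | c.0 | c.b.0) | —c→ n1
  n1 = b.0 | c.0 | c.b.0 | —b→ n2, —c→ n3, —c→ n4
  n2 = 0 | c.0 | c.b.0 | —c→ n5, —c→ n6
  n3 = b.0 | 0 | c.b.0 | —b→ n5, —c→ n7
  n4 = b.0 | c.0 | b.0 | —b→ n6, —b→ n8, —c→ n7
  n5 = 0 | 0 | c.b.0 | —c→ n9
  n6 = 0 | c.0 | b.0 | —b→ n10, —c→ n9
  n7 = b.0 | 0 | b.0 | —b→ n11, —b→ n9
  n8 = b.0 | c.0 | 0 | —b→ n10, —c→ n11
  n9 = 0 | 0 | b.0 | —b→ n12
  n10 = 0 | c.0 | 0 | —c→ n12
  n11 = b.0 | 0 | 0 | —b→ n12
  n12 = 0 | 0 | 0 | ·
Trace ⟨ca⟩ through P, begin at {m0}:
  after c @ step 1: {m1}
  after a @ step 2: {m2}
  P completes σ.
Trace ⟨ca⟩ through Q, begin at {n0}:
  after c @ step 1: {n1}
  after a @ step 2: ∅ (Q stuck)

ca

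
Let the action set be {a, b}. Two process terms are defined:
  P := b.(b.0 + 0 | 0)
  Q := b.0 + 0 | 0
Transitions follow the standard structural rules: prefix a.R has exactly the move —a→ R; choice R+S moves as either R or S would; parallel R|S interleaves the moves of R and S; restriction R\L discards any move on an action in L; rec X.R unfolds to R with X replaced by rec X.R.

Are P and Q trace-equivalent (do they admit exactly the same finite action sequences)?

trace-distinct — witness ⟨bb⟩

P's transition system — 3 states:
  p0 = b.(b.0 + 0 | 0) ⊢ =b=> p1
  p1 = b.0 + 0 | 0 ⊢ =b=> p2
  p2 = 0 ⊢ deadlocked
Q's transition system — 2 states:
  q0 = b.0 + 0 | 0 ⊢ =b=> q1
  q1 = 0 ⊢ deadlocked
Trace ⟨bb⟩ through P, begin at {p0}:
  after b @ step 1: {p1}
  after b @ step 2: {p2}
  ✓ P
Trace ⟨bb⟩ through Q, begin at {q0}:
  after b @ step 1: {q1}
  after b @ step 2: no successor for Q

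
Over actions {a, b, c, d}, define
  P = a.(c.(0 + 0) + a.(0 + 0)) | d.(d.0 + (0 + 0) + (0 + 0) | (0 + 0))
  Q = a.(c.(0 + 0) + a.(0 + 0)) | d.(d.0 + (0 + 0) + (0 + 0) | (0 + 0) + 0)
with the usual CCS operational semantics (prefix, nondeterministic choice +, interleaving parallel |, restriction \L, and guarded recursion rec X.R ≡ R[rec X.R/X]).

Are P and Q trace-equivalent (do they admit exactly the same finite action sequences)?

Reachable graph of P (9 states):
  m0 = a.(c.(0 + 0) + a.(0 + 0)) | d.(d.0 + (0 + 0) + (0 + 0) | (0 + 0)) → —a→ m1, —d→ m2
  m1 = (c.(0 + 0) + a.(0 + 0)) | d.(d.0 + (0 + 0) + (0 + 0) | (0 + 0)) → —a→ m3, —c→ m3, —d→ m4
  m2 = a.(c.(0 + 0) + a.(0 + 0)) | (d.0 + (0 + 0) + (0 + 0) | (0 + 0)) → —a→ m4, —d→ m5
  m3 = (0 + 0) | d.(d.0 + (0 + 0) + (0 + 0) | (0 + 0)) → —d→ m6
  m4 = (c.(0 + 0) + a.(0 + 0)) | (d.0 + (0 + 0) + (0 + 0) | (0 + 0)) → —a→ m6, —c→ m6, —d→ m7
  m5 = a.(c.(0 + 0) + a.(0 + 0)) | 0 → —a→ m7
  m6 = (0 + 0) | (d.0 + (0 + 0) + (0 + 0) | (0 + 0)) → —d→ m8
  m7 = (c.(0 + 0) + a.(0 + 0)) | 0 → —a→ m8, —c→ m8
  m8 = (0 + 0) | 0 → ·
Reachable graph of Q (9 states):
  n0 = a.(c.(0 + 0) + a.(0 + 0)) | d.(d.0 + (0 + 0) + (0 + 0) | (0 + 0) + 0) → —a→ n1, —d→ n2
  n1 = (c.(0 + 0) + a.(0 + 0)) | d.(d.0 + (0 + 0) + (0 + 0) | (0 + 0) + 0) → —a→ n3, —c→ n3, —d→ n4
  n2 = a.(c.(0 + 0) + a.(0 + 0)) | (d.0 + (0 + 0) + (0 + 0) | (0 + 0) + 0) → —a→ n4, —d→ n5
  n3 = (0 + 0) | d.(d.0 + (0 + 0) + (0 + 0) | (0 + 0) + 0) → —d→ n6
  n4 = (c.(0 + 0) + a.(0 + 0)) | (d.0 + (0 + 0) + (0 + 0) | (0 + 0) + 0) → —a→ n6, —c→ n6, —d→ n7
  n5 = a.(c.(0 + 0) + a.(0 + 0)) | 0 → —a→ n7
  n6 = (0 + 0) | (d.0 + (0 + 0) + (0 + 0) | (0 + 0) + 0) → —d→ n8
  n7 = (c.(0 + 0) + a.(0 + 0)) | 0 → —a→ n8, —c→ n8
  n8 = (0 + 0) | 0 → ·
Partition-refinement fixed point:
  B0 = {m0, n0}
  B1 = {m2, n2}
  B2 = {m5, n5}
  B3 = {m7, n7}
  B4 = {m8, n8}
  B5 = {m4, n4}
  B6 = {m6, n6}
  B7 = {m1, n1}
  B8 = {m3, n3}
m0 ∈ B0, n0 ∈ B0 → same block
Bisimilar ⇒ trace-equivalent.

traces(P) = traces(Q)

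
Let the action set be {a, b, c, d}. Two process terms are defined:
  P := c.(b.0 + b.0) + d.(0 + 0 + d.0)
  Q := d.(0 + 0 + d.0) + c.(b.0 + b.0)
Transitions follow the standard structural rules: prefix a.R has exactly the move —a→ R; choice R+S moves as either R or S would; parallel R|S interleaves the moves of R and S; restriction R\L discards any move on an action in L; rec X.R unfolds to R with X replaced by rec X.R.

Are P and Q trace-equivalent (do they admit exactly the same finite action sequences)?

traces(P) = traces(Q)

LTS(P): 4 reachable states
  s0 = c.(b.0 + b.0) + d.(0 + 0 + d.0) has moves ··c··> s1, ··d··> s2
  s1 = b.0 + b.0 has moves ··b··> s3
  s2 = 0 + 0 + d.0 has moves ··d··> s3
  s3 = 0 has moves deadlocked
LTS(Q): 4 reachable states
  t0 = d.(0 + 0 + d.0) + c.(b.0 + b.0) has moves ··c··> t1, ··d··> t2
  t1 = b.0 + b.0 has moves ··b··> t3
  t2 = 0 + 0 + d.0 has moves ··d··> t3
  t3 = 0 has moves deadlocked
Partition-refinement fixed point:
  B0 = {s0, t0}
  B1 = {s2, t2}
  B2 = {s3, t3}
  B3 = {s1, t1}
s0 ∈ B0, t0 ∈ B0 → same block
Bisimilar ⇒ trace-equivalent.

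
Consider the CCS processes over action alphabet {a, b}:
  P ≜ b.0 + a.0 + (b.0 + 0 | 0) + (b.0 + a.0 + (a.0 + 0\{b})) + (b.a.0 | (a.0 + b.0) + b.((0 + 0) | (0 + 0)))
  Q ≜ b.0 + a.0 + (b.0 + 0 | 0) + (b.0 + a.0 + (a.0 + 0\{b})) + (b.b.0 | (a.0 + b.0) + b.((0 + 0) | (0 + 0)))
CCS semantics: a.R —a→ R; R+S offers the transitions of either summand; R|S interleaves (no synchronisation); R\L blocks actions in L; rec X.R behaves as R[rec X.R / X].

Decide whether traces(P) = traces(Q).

Reachable graph of P (8 states):
  u0 = b.0 + a.0 + (b.0 + 0 | 0) + (b.0 + a.0 + (a.0 + 0\{b})) + (b.a.0 | (a.0 + b.0) + b.((0 + 0) | (0 + 0))) → --a--▸ u1, --a--▸ u2, --b--▸ u1, --b--▸ u2, --b--▸ u3, --b--▸ u4
  u1 = 0 → stopped
  u2 = b.a.0 | 0 → --b--▸ u5
  u3 = (0 + 0) | (0 + 0) → stopped
  u4 = a.0 | (a.0 + b.0) → --a--▸ u5, --a--▸ u6, --b--▸ u5
  u5 = a.0 | 0 → --a--▸ u7
  u6 = 0 | (a.0 + b.0) → --a--▸ u7, --b--▸ u7
  u7 = 0 | 0 → stopped
Reachable graph of Q (8 states):
  v0 = b.0 + a.0 + (b.0 + 0 | 0) + (b.0 + a.0 + (a.0 + 0\{b})) + (b.b.0 | (a.0 + b.0) + b.((0 + 0) | (0 + 0))) → --a--▸ v1, --a--▸ v2, --b--▸ v1, --b--▸ v2, --b--▸ v3, --b--▸ v4
  v1 = 0 → stopped
  v2 = b.b.0 | 0 → --b--▸ v5
  v3 = (0 + 0) | (0 + 0) → stopped
  v4 = b.0 | (a.0 + b.0) → --a--▸ v5, --b--▸ v5, --b--▸ v6
  v5 = b.0 | 0 → --b--▸ v7
  v6 = 0 | (a.0 + b.0) → --a--▸ v7, --b--▸ v7
  v7 = 0 | 0 → stopped
Trace ⟨aba⟩ through P, begin at {u0}:
  [1] a ⇒ {u1, u2}
  [2] b ⇒ {u5}
  [3] a ⇒ {u7}
  — P admits the full trace.
Trace ⟨aba⟩ through Q, begin at {v0}:
  [1] a ⇒ {v1, v2}
  [2] b ⇒ {v5}
  [3] a ⇒ no successor for Q

trace-distinct — witness ⟨aba⟩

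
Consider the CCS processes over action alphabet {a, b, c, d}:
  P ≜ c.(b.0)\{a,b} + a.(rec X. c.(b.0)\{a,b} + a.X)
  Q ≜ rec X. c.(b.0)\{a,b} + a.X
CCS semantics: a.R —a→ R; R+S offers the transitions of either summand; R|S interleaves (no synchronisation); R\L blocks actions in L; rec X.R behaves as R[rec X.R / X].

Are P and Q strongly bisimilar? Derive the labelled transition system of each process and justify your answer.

P ~ Q

P's transition system — 3 states:
  p0 = c.(b.0)\{a,b} + a.(rec X. c.(b.0)\{a,b} + a.X) ⊢ —a→ p1, —c→ p2
  p1 = rec X. c.(b.0)\{a,b} + a.X ⊢ —a→ p1, —c→ p2
  p2 = (b.0)\{a,b} ⊢ stopped
Q's transition system — 2 states:
  q0 = rec X. c.(b.0)\{a,b} + a.X ⊢ —a→ q0, —c→ q1
  q1 = (b.0)\{a,b} ⊢ stopped
Partition-refinement fixed point:
  B0 = {p0, p1, q0}
  B1 = {p2, q1}
p0 ∈ B0, q0 ∈ B0 → same block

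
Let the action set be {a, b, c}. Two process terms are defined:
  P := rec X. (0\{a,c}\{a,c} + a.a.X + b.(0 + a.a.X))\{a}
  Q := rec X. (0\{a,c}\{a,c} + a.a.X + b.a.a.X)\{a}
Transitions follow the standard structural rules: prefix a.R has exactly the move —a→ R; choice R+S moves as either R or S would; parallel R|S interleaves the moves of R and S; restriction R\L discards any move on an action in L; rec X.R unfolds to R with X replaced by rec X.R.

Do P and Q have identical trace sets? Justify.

traces(P) = traces(Q)

P's transition system — 2 states:
  m0 = rec X. (0\{a,c}\{a,c} + a.a.X + b.(0 + a.a.X))\{a} | =b=> m1
  m1 = (0 + a.a.(rec X. (0\{a,c}\{a,c} + a.a.X + b.(0 + a.a.X))\{a}))\{a} | deadlocked
Q's transition system — 2 states:
  n0 = rec X. (0\{a,c}\{a,c} + a.a.X + b.a.a.X)\{a} | =b=> n1
  n1 = (a.a.(rec X. (0\{a,c}\{a,c} + a.a.X + b.a.a.X)\{a}))\{a} | deadlocked
Partition-refinement fixed point:
  B0 = {m0, n0}
  B1 = {m1, n1}
m0 ∈ B0, n0 ∈ B0 → same block
Bisimilar ⇒ trace-equivalent.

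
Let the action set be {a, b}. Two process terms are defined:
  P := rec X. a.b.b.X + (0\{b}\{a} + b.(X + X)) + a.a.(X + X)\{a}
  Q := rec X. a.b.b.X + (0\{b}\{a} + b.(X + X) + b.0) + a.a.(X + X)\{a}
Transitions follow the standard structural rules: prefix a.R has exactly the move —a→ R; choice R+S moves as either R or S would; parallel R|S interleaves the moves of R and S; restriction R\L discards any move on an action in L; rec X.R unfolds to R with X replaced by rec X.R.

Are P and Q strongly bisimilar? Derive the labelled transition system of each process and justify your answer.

LTS(P): 6 reachable states
  p0 = rec X. a.b.b.X + (0\{b}\{a} + b.(X + X)) + a.a.(X + X)\{a} has moves —a→ p1, —a→ p2, —b→ p3
  p1 = a.((rec X. a.b.b.X + (0\{b}\{a} + b.(X + X)) + a.a.(X + X)\{a}) + (rec X. a.b.b.X + (0\{b}\{a} + b.(X + X)) + a.a.(X + X)\{a}))\{a} has moves —a→ p4
  p2 = b.b.(rec X. a.b.b.X + (0\{b}\{a} + b.(X + X)) + a.a.(X + X)\{a}) has moves —b→ p5
  p3 = (rec X. a.b.b.X + (0\{b}\{a} + b.(X + X)) + a.a.(X + X)\{a}) + (rec X. a.b.b.X + (0\{b}\{a} + b.(X + X)) + a.a.(X + X)\{a}) has moves —a→ p1, —a→ p2, —b→ p3
  p4 = ((rec X. a.b.b.X + (0\{b}\{a} + b.(X + X)) + a.a.(X + X)\{a}) + (rec X. a.b.b.X + (0\{b}\{a} + b.(X + X)) + a.a.(X + X)\{a}))\{a} has moves —b→ p4
  p5 = b.(rec X. a.b.b.X + (0\{b}\{a} + b.(X + X)) + a.a.(X + X)\{a}) has moves —b→ p0
LTS(Q): 8 reachable states
  q0 = rec X. a.b.b.X + (0\{b}\{a} + b.(X + X) + b.0) + a.a.(X + X)\{a} has moves —a→ q1, —a→ q2, —b→ q3, —b→ q4
  q1 = a.((rec X. a.b.b.X + (0\{b}\{a} + b.(X + X) + b.0) + a.a.(X + X)\{a}) + (rec X. a.b.b.X + (0\{b}\{a} + b.(X + X) + b.0) + a.a.(X + X)\{a}))\{a} has moves —a→ q5
  q2 = b.b.(rec X. a.b.b.X + (0\{b}\{a} + b.(X + X) + b.0) + a.a.(X + X)\{a}) has moves —b→ q6
  q3 = (rec X. a.b.b.X + (0\{b}\{a} + b.(X + X) + b.0) + a.a.(X + X)\{a}) + (rec X. a.b.b.X + (0\{b}\{a} + b.(X + X) + b.0) + a.a.(X + X)\{a}) has moves —a→ q1, —a→ q2, —b→ q3, —b→ q4
  q4 = 0 has moves deadlocked
  q5 = ((rec X. a.b.b.X + (0\{b}\{a} + b.(X + X) + b.0) + a.a.(X + X)\{a}) + (rec X. a.b.b.X + (0\{b}\{a} + b.(X + X) + b.0) + a.a.(X + X)\{a}))\{a} has moves —b→ q5, —b→ q7
  q6 = b.(rec X. a.b.b.X + (0\{b}\{a} + b.(X + X) + b.0) + a.a.(X + X)\{a}) has moves —b→ q0
  q7 = 0\{a} has moves deadlocked
Coarsest stable partition (strong bisimilarity classes):
  B0 = {p0, p3}
  B1 = {p1}
  B2 = {p4}
  B3 = {p2}
  B4 = {p5}
  B5 = {q0, q3}
  B6 = {q1}
  B7 = {q5}
  B8 = {q4, q7}
  B9 = {q2}
  B10 = {q6}
p0 ∈ B0, q0 ∈ B5 → different blocks

P ≁ Q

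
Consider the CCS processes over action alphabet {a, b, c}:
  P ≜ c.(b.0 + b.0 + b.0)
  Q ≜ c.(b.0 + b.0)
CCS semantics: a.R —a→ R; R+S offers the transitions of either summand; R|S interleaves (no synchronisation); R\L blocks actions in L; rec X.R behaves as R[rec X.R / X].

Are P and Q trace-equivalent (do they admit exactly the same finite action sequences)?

YES

LTS(P): 3 reachable states
  p0 = c.(b.0 + b.0 + b.0) :: ··c··> p1
  p1 = b.0 + b.0 + b.0 :: ··b··> p2
  p2 = 0 :: deadlocked
LTS(Q): 3 reachable states
  q0 = c.(b.0 + b.0) :: ··c··> q1
  q1 = b.0 + b.0 :: ··b··> q2
  q2 = 0 :: deadlocked
Bisimilarity quotient blocks:
  B0 = {p0, q0}
  B1 = {p1, q1}
  B2 = {p2, q2}
p0 ∈ B0, q0 ∈ B0 → same block
Bisimilar ⇒ trace-equivalent.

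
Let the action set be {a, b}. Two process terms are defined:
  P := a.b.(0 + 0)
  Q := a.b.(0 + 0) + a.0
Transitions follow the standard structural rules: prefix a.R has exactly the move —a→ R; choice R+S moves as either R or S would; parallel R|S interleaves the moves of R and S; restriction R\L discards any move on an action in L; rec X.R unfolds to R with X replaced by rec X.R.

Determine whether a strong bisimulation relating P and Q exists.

P's transition system — 3 states:
  s0 = a.b.(0 + 0) :: ··a··> s1
  s1 = b.(0 + 0) :: ··b··> s2
  s2 = 0 + 0 :: deadlocked
Q's transition system — 4 states:
  t0 = a.b.(0 + 0) + a.0 :: ··a··> t1, ··a··> t2
  t1 = 0 :: deadlocked
  t2 = b.(0 + 0) :: ··b··> t3
  t3 = 0 + 0 :: deadlocked
Bisimilarity quotient blocks:
  B0 = {s0}
  B1 = {s1, t2}
  B2 = {s2, t1, t3}
  B3 = {t0}
s0 ∈ B0, t0 ∈ B3 → different blocks

NO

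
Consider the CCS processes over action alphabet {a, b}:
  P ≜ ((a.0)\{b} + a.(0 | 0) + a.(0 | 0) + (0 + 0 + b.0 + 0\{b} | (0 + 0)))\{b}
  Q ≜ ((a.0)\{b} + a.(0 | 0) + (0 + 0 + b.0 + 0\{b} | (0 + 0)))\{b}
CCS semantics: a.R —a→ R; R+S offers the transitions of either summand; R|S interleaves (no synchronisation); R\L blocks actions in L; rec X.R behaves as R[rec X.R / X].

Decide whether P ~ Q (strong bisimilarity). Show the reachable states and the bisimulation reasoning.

Reachable graph of P (3 states):
  m0 = ((a.0)\{b} + a.(0 | 0) + a.(0 | 0) + (0 + 0 + b.0 + 0\{b} | (0 + 0)))\{b} ⊢ --a--▸ m1, --a--▸ m2
  m1 = (0 | 0)\{b} ⊢ stopped
  m2 = 0\{b}\{b} ⊢ stopped
Reachable graph of Q (3 states):
  n0 = ((a.0)\{b} + a.(0 | 0) + (0 + 0 + b.0 + 0\{b} | (0 + 0)))\{b} ⊢ --a--▸ n1, --a--▸ n2
  n1 = (0 | 0)\{b} ⊢ stopped
  n2 = 0\{b}\{b} ⊢ stopped
Partition-refinement fixed point:
  B0 = {m0, n0}
  B1 = {m1, m2, n1, n2}
m0 ∈ B0, n0 ∈ B0 → same block

YES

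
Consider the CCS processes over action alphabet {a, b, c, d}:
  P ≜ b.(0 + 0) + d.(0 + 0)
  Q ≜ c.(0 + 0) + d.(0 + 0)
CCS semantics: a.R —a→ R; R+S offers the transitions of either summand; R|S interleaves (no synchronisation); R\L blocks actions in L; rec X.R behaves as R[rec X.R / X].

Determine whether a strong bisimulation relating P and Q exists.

Reachable graph of P (2 states):
  m0 = b.(0 + 0) + d.(0 + 0) ⊢ -b-> m1, -d-> m1
  m1 = 0 + 0 ⊢ ∅
Reachable graph of Q (2 states):
  n0 = c.(0 + 0) + d.(0 + 0) ⊢ -c-> n1, -d-> n1
  n1 = 0 + 0 ⊢ ∅
Partition-refinement fixed point:
  B0 = {m0}
  B1 = {m1, n1}
  B2 = {n0}
m0 ∈ B0, n0 ∈ B2 → different blocks

not bisimilar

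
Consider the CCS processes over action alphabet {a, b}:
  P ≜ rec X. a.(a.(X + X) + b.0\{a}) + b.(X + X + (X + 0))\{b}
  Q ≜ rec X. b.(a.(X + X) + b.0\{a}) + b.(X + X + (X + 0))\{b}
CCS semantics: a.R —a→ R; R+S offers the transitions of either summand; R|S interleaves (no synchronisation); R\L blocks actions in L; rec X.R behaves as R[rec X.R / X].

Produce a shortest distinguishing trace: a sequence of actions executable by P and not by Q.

LTS(P): 7 reachable states
  p0 = rec X. a.(a.(X + X) + b.0\{a}) + b.(X + X + (X + 0))\{b} :: —a→ p1, —b→ p2
  p1 = a.((rec X. a.(a.(X + X) + b.0\{a}) + b.(X + X + (X + 0))\{b}) + (rec X. a.(a.(X + X) + b.0\{a}) + b.(X + X + (X + 0))\{b})) + b.0\{a} :: —a→ p3, —b→ p4
  p2 = ((rec X. a.(a.(X + X) + b.0\{a}) + b.(X + X + (X + 0))\{b}) + (rec X. a.(a.(X + X) + b.0\{a}) + b.(X + X + (X + 0))\{b}) + ((rec X. a.(a.(X + X) + b.0\{a}) + b.(X + X + (X + 0))\{b}) + 0))\{b} :: —a→ p5
  p3 = (rec X. a.(a.(X + X) + b.0\{a}) + b.(X + X + (X + 0))\{b}) + (rec X. a.(a.(X + X) + b.0\{a}) + b.(X + X + (X + 0))\{b}) :: —a→ p1, —b→ p2
  p4 = 0\{a} :: ·
  p5 = (a.((rec X. a.(a.(X + X) + b.0\{a}) + b.(X + X + (X + 0))\{b}) + (rec X. a.(a.(X + X) + b.0\{a}) + b.(X + X + (X + 0))\{b})) + b.0\{a})\{b} :: —a→ p6
  p6 = ((rec X. a.(a.(X + X) + b.0\{a}) + b.(X + X + (X + 0))\{b}) + (rec X. a.(a.(X + X) + b.0\{a}) + b.(X + X + (X + 0))\{b}))\{b} :: —a→ p5
LTS(Q): 5 reachable states
  q0 = rec X. b.(a.(X + X) + b.0\{a}) + b.(X + X + (X + 0))\{b} :: —b→ q1, —b→ q2
  q1 = ((rec X. b.(a.(X + X) + b.0\{a}) + b.(X + X + (X + 0))\{b}) + (rec X. b.(a.(X + X) + b.0\{a}) + b.(X + X + (X + 0))\{b}) + ((rec X. b.(a.(X + X) + b.0\{a}) + b.(X + X + (X + 0))\{b}) + 0))\{b} :: ·
  q2 = a.((rec X. b.(a.(X + X) + b.0\{a}) + b.(X + X + (X + 0))\{b}) + (rec X. b.(a.(X + X) + b.0\{a}) + b.(X + X + (X + 0))\{b})) + b.0\{a} :: —a→ q3, —b→ q4
  q3 = (rec X. b.(a.(X + X) + b.0\{a}) + b.(X + X + (X + 0))\{b}) + (rec X. b.(a.(X + X) + b.0\{a}) + b.(X + X + (X + 0))\{b}) :: —b→ q1, —b→ q2
  q4 = 0\{a} :: ·
Trace ⟨a⟩ through P, begin at {p0}:
  step 1 (a): {p1}
  P completes σ.
Trace ⟨a⟩ through Q, begin at {q0}:
  step 1 (a): ∅ (Q stuck)

a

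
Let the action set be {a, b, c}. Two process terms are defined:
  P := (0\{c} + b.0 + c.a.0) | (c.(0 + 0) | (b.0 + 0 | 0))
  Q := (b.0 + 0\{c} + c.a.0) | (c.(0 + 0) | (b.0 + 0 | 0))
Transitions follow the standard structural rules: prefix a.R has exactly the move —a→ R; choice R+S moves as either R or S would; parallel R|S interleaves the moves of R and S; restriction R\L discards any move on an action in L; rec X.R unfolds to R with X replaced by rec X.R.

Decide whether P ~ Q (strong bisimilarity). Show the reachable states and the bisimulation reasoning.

bisimilar

Reachable graph of P (12 states):
  u0 = (0\{c} + b.0 + c.a.0) | (c.(0 + 0) | (b.0 + 0 | 0)) has moves =b=> u1, =b=> u2, =c=> u3, =c=> u4
  u1 = (0\{c} + b.0 + c.a.0) | (c.(0 + 0) | 0) has moves =b=> u5, =c=> u6, =c=> u7
  u2 = 0 | (c.(0 + 0) | (b.0 + 0 | 0)) has moves =b=> u5, =c=> u8
  u3 = (0\{c} + b.0 + c.a.0) | ((0 + 0) | (b.0 + 0 | 0)) has moves =b=> u6, =b=> u8, =c=> u9
  u4 = a.0 | (c.(0 + 0) | (b.0 + 0 | 0)) has moves =a=> u2, =b=> u7, =c=> u9
  u5 = 0 | (c.(0 + 0) | 0) has moves =c=> u10
  u6 = (0\{c} + b.0 + c.a.0) | ((0 + 0) | 0) has moves =b=> u10, =c=> u11
  u7 = a.0 | (c.(0 + 0) | 0) has moves =a=> u5, =c=> u11
  u8 = 0 | ((0 + 0) | (b.0 + 0 | 0)) has moves =b=> u10
  u9 = a.0 | ((0 + 0) | (b.0 + 0 | 0)) has moves =a=> u8, =b=> u11
  u10 = 0 | ((0 + 0) | 0) has moves ·
  u11 = a.0 | ((0 + 0) | 0) has moves =a=> u10
Reachable graph of Q (12 states):
  v0 = (b.0 + 0\{c} + c.a.0) | (c.(0 + 0) | (b.0 + 0 | 0)) has moves =b=> v1, =b=> v2, =c=> v3, =c=> v4
  v1 = (b.0 + 0\{c} + c.a.0) | (c.(0 + 0) | 0) has moves =b=> v5, =c=> v6, =c=> v7
  v2 = 0 | (c.(0 + 0) | (b.0 + 0 | 0)) has moves =b=> v5, =c=> v8
  v3 = (b.0 + 0\{c} + c.a.0) | ((0 + 0) | (b.0 + 0 | 0)) has moves =b=> v6, =b=> v8, =c=> v9
  v4 = a.0 | (c.(0 + 0) | (b.0 + 0 | 0)) has moves =a=> v2, =b=> v7, =c=> v9
  v5 = 0 | (c.(0 + 0) | 0) has moves =c=> v10
  v6 = (b.0 + 0\{c} + c.a.0) | ((0 + 0) | 0) has moves =b=> v10, =c=> v11
  v7 = a.0 | (c.(0 + 0) | 0) has moves =a=> v5, =c=> v11
  v8 = 0 | ((0 + 0) | (b.0 + 0 | 0)) has moves =b=> v10
  v9 = a.0 | ((0 + 0) | (b.0 + 0 | 0)) has moves =a=> v8, =b=> v11
  v10 = 0 | ((0 + 0) | 0) has moves ·
  v11 = a.0 | ((0 + 0) | 0) has moves =a=> v10
Coarsest stable partition (strong bisimilarity classes):
  B0 = {u0, v0}
  B1 = {u4, v4}
  B2 = {u9, v9}
  B3 = {u11, v11}
  B4 = {u10, v10}
  B5 = {u8, v8}
  B6 = {u7, v7}
  B7 = {u5, v5}
  B8 = {u2, v2}
  B9 = {u3, v3}
  B10 = {u6, v6}
  B11 = {u1, v1}
u0 ∈ B0, v0 ∈ B0 → same block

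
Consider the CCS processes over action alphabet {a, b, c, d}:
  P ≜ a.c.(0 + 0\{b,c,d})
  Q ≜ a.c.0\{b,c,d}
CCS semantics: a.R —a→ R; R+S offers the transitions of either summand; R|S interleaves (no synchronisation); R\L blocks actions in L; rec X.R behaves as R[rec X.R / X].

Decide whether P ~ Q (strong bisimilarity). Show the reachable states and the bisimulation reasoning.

P ~ Q

Reachable graph of P (3 states):
  p0 = a.c.(0 + 0\{b,c,d}) → —a→ p1
  p1 = c.(0 + 0\{b,c,d}) → —c→ p2
  p2 = 0 + 0\{b,c,d} → ∅
Reachable graph of Q (3 states):
  q0 = a.c.0\{b,c,d} → —a→ q1
  q1 = c.0\{b,c,d} → —c→ q2
  q2 = 0\{b,c,d} → ∅
Partition-refinement fixed point:
  B0 = {p0, q0}
  B1 = {p1, q1}
  B2 = {p2, q2}
p0 ∈ B0, q0 ∈ B0 → same block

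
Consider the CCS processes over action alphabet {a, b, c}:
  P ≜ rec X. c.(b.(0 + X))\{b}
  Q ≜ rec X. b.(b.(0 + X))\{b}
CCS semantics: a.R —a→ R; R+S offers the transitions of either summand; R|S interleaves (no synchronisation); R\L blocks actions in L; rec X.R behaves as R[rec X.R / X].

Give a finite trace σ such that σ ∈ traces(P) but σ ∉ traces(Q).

c

Reachable graph of P (2 states):
  u0 = rec X. c.(b.(0 + X))\{b} | -c-> u1
  u1 = (b.(0 + (rec X. c.(b.(0 + X))\{b})))\{b} | deadlocked
Reachable graph of Q (2 states):
  v0 = rec X. b.(b.(0 + X))\{b} | -b-> v1
  v1 = (b.(0 + (rec X. b.(b.(0 + X))\{b})))\{b} | deadlocked
Run σ = ⟨c⟩ on P: start {u0}
  step 1 (c): {u1}
  ✓ P
Run σ = ⟨c⟩ on Q: start {v0}
  step 1 (c): ∅  — Q cannot continue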